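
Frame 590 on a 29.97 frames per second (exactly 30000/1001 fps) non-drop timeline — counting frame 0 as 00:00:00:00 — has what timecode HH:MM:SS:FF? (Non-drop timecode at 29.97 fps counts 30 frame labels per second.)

00:00:19:20

590 ÷ 30 = 19 full seconds, remainder 20 frames.
19 s = 0 h 0 min 19 s.
Timecode: 00:00:19:20.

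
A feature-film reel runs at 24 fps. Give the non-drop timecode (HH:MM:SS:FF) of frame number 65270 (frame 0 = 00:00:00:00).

00:45:19:14

65270 ÷ 24 = 2719 full seconds, remainder 14 frames.
2719 s = 0 h 45 min 19 s.
Timecode: 00:45:19:14.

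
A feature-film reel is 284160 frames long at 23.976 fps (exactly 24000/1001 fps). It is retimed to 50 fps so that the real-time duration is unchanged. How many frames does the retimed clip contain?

592592 frames

Target frames = source frames × (target rate / source rate) = 284160 × (50)/(24000/1001) = 284160 × 1001/480 = 592592.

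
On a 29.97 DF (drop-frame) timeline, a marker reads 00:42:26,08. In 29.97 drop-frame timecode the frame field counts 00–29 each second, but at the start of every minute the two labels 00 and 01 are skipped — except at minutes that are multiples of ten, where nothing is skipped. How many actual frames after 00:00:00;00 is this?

Complete 10-minute blocks: 4, each 17982 frames → 71928.
Remaining 2 whole minutes in the current block: 1800 + 1 × 1798 = 3598 frames.
Within the current minute: 26 × 30 + 8 − 2 = 786 (labels ;00/;01 skipped at this minute). Total = 71928 + 3598 + 786 = 76312.

76312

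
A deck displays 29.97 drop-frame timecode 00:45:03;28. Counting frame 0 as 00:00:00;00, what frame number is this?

As if non-drop at 30 labels/s: (0 × 3600 + 45 × 60 + 3) × 30 + 28 = 81118.
Minute boundaries passed: 45; those not divisible by 10: 45 − 4 = 41; dropped labels = 2 × 41 = 82.
Actual frame index = 81118 − 82 = 81036.

81036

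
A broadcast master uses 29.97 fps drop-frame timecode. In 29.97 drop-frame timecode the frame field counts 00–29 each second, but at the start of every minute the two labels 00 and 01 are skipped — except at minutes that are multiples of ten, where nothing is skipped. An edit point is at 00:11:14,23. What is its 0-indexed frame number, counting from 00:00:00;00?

As if non-drop at 30 labels/s: (0 × 3600 + 11 × 60 + 14) × 30 + 23 = 20243.
Minute boundaries passed: 11; those not divisible by 10: 11 − 1 = 10; dropped labels = 2 × 10 = 20.
Actual frame index = 20243 − 20 = 20223.

20223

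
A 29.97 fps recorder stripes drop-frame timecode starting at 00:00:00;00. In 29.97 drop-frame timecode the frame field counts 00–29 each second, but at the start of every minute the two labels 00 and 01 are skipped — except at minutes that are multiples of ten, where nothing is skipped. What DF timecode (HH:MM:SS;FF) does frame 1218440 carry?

Each 10-minute DF block holds 10 × 60 × 30 − 9 × 2 = 17982 frames. 1218440 ÷ 17982 → 67 full blocks, remainder 13646.
Within the partial block the first minute is 1800 frames and each further minute 1798, so 7 further minute boundaries passed. Total skipped labels = 18 × 67 + 2 × 7 = 1220.
Non-drop label index = 1218440 + 1220 = 1219660; at 30 labels/s that is 11:17:35:10, i.e. DF 11:17:35;10.

11:17:35;10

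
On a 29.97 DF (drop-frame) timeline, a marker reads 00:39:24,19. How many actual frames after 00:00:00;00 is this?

70867

As if non-drop at 30 labels/s: (0 × 3600 + 39 × 60 + 24) × 30 + 19 = 70939.
Minute boundaries passed: 39; those not divisible by 10: 39 − 3 = 36; dropped labels = 2 × 36 = 72.
Actual frame index = 70939 − 72 = 70867.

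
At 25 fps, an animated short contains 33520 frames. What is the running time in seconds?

1340.8 seconds

Running time = 33520 / (25) = 1340.8 s.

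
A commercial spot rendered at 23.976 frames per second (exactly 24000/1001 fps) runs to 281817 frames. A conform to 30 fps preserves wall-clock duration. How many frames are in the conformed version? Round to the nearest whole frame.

Frames at target rate = 281817 × (30) / (24000/1001) = 282098817/800 ≈ 352623.521.
Nearest whole frame: 352624.

352624 frames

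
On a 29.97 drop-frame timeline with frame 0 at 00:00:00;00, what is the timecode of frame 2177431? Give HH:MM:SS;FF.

20:10:53;19

Ten DF minutes hold 17982 frames, so frame 2177431 lies in block 121 (frames 2175822–2193803) with 1609 frames into that block.
The block's first minute is 1800 frames and the rest 1798 each; 1609 frames reaches minute 0, so 121 × 18 + 0 × 2 = 2178 labels have been skipped so far.
Adding those back, label number 2177431 + 2178 = 2179609 at 30 labels/s is 72653 s + 19 f = 20 h 10 min 53 s frame 19, i.e. 20:10:53;19.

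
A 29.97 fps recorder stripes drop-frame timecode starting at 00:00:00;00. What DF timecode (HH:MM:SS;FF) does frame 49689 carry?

00:27:37;29

Each 10-minute DF block holds 10 × 60 × 30 − 9 × 2 = 17982 frames. 49689 ÷ 17982 → 2 full blocks, remainder 13725.
Within the partial block the first minute is 1800 frames and each further minute 1798, so 7 further minute boundaries passed. Total skipped labels = 18 × 2 + 2 × 7 = 50.
Non-drop label index = 49689 + 50 = 49739; at 30 labels/s that is 00:27:37:29, i.e. DF 00:27:37;29.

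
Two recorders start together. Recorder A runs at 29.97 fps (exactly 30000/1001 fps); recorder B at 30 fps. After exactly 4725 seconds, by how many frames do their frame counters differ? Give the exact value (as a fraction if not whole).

A emits 30000/1001 × 4725 = 20250000/143 frames; B emits 30 × 4725 = 141750.
Difference = 20250/143 frames (≈ 141.6084); B is ahead of A.

20250/143 frames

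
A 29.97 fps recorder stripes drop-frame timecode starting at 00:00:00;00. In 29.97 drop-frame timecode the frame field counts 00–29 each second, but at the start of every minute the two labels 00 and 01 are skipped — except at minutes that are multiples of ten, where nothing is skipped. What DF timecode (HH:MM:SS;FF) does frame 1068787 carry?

Each 10-minute DF block holds 10 × 60 × 30 − 9 × 2 = 17982 frames. 1068787 ÷ 17982 → 59 full blocks, remainder 7849.
Within the partial block the first minute is 1800 frames and each further minute 1798, so 4 further minute boundaries passed. Total skipped labels = 18 × 59 + 2 × 4 = 1070.
Non-drop label index = 1068787 + 1070 = 1069857; at 30 labels/s that is 09:54:21:27, i.e. DF 09:54:21;27.

09:54:21;27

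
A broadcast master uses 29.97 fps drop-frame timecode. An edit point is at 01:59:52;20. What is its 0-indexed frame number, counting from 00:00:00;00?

Complete 10-minute blocks: 11, each 17982 frames → 197802.
Remaining 9 whole minutes in the current block: 1800 + 8 × 1798 = 16184 frames.
Within the current minute: 52 × 30 + 20 − 2 = 1578 (labels ;00/;01 skipped at this minute). Total = 197802 + 16184 + 1578 = 215564.

215564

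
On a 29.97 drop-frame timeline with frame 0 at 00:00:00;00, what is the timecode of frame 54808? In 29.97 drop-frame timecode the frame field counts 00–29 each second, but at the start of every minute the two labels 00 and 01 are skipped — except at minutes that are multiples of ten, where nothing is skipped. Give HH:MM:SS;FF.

00:30:28;22

Ten DF minutes hold 17982 frames, so frame 54808 lies in block 3 (frames 53946–71927) with 862 frames into that block.
The block's first minute is 1800 frames and the rest 1798 each; 862 frames reaches minute 0, so 3 × 18 + 0 × 2 = 54 labels have been skipped so far.
Adding those back, label number 54808 + 54 = 54862 at 30 labels/s is 1828 s + 22 f = 0 h 30 min 28 s frame 22, i.e. 00:30:28;22.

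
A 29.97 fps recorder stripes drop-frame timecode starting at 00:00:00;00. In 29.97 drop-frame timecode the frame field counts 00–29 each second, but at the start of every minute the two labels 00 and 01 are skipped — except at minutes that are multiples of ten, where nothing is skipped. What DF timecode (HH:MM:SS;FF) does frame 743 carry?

00:00:24;23

Each 10-minute DF block holds 10 × 60 × 30 − 9 × 2 = 17982 frames. 743 ÷ 17982 → 0 full blocks, remainder 743.
Within the partial block the first minute is 1800 frames and each further minute 1798, so 0 further minute boundaries passed. Total skipped labels = 18 × 0 + 2 × 0 = 0.
Non-drop label index = 743 + 0 = 743; at 30 labels/s that is 00:00:24:23, i.e. DF 00:00:24;23.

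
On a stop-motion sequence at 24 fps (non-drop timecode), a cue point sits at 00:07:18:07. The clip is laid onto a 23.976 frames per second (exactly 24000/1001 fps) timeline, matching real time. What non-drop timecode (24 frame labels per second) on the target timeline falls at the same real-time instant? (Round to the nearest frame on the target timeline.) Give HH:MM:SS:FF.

Source frame index: (0×3600 + 7×60 + 18) × 24 + 7 = 10519.
Real time: 10519 / (24) = 10519/24 s.
Target frame: (10519/24) × (24000/1001) = 10519000/1001 ≈ 10508.492 → 10508.
At 24 labels/s: frame 10508 → 00:07:17:20.

00:07:17:20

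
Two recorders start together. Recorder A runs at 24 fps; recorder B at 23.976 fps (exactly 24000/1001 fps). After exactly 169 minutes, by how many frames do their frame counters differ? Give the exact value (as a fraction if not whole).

169 min = 10140 s.
A emits 24 × 10140 = 243360 frames; B emits 24000/1001 × 10140 = 18720000/77.
Difference = 18720/77 frames (≈ 243.1169); B is behind A.

18720/77 frames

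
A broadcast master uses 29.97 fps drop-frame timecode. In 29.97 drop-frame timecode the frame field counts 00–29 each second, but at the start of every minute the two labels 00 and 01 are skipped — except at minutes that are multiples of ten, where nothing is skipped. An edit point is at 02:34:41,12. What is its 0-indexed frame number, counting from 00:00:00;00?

Complete 10-minute blocks: 15, each 17982 frames → 269730.
Remaining 4 whole minutes in the current block: 1800 + 3 × 1798 = 7194 frames.
Within the current minute: 41 × 30 + 12 − 2 = 1240 (labels ;00/;01 skipped at this minute). Total = 269730 + 7194 + 1240 = 278164.

278164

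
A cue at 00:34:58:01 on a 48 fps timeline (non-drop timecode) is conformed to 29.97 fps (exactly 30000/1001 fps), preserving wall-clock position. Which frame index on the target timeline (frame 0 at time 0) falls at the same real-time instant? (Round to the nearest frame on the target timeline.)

frame 62878

Source frame index: (0×3600 + 34×60 + 58) × 48 + 1 = 100705.
Real time: 100705 / (48) = 100705/48 s.
Target frame: (100705/48) × (30000/1001) = 5721875/91 ≈ 62877.747 → 62878.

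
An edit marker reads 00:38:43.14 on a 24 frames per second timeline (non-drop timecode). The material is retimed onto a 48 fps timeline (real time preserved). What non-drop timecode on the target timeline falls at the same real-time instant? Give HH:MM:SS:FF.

00:38:43:28

Source frame index: (0×3600 + 38×60 + 43) × 24 + 14 = 55766.
Real time: 55766 / (24) = 27883/12 s.
Target frame: (27883/12) × (48) = 111532.
At 48 labels/s: frame 111532 → 00:38:43:28.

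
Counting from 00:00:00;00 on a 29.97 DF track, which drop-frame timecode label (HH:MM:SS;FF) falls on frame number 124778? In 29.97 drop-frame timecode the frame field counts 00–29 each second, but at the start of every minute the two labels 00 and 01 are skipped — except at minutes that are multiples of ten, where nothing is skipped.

Each 10-minute DF block holds 10 × 60 × 30 − 9 × 2 = 17982 frames. 124778 ÷ 17982 → 6 full blocks, remainder 16886.
Within the partial block the first minute is 1800 frames and each further minute 1798, so 9 further minute boundaries passed. Total skipped labels = 18 × 6 + 2 × 9 = 126.
Non-drop label index = 124778 + 126 = 124904; at 30 labels/s that is 01:09:23:14, i.e. DF 01:09:23;14.

01:09:23;14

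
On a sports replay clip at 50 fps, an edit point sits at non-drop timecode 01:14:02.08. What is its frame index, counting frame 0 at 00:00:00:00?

222108

Total seconds to the label: (1 × 3600 + 14 × 60 + 2) = 4442.
Frame index = 4442 × 50 + 8 = 222108.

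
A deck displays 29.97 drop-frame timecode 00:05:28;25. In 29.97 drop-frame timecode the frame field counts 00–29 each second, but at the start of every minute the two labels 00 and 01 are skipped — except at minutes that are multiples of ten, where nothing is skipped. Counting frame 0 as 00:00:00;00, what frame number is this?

9855

Complete 10-minute blocks: 0, each 17982 frames → 0.
Remaining 5 whole minutes in the current block: 1800 + 4 × 1798 = 8992 frames.
Within the current minute: 28 × 30 + 25 − 2 = 863 (labels ;00/;01 skipped at this minute). Total = 0 + 8992 + 863 = 9855.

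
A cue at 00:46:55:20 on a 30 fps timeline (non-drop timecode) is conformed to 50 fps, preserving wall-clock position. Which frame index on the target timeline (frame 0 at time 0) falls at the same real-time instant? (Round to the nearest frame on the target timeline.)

frame 140783

Source frame index: (0×3600 + 46×60 + 55) × 30 + 20 = 84470.
Real time: 84470 / (30) = 8447/3 s.
Target frame: (8447/3) × (50) = 422350/3 ≈ 140783.333 → 140783.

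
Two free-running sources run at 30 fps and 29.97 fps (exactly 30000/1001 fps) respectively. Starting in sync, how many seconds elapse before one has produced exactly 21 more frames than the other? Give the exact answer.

The gap grows by |30000/1001 − 30| = 30/1001 frames per second.
Time for a 21-frame gap: 21 ÷ (30/1001) = 700.7 s.

700.7 seconds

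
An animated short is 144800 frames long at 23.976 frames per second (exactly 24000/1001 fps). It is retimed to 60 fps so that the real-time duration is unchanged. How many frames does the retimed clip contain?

362362 frames

Target frames = source frames × (target rate / source rate) = 144800 × (60)/(24000/1001) = 144800 × 1001/400 = 362362.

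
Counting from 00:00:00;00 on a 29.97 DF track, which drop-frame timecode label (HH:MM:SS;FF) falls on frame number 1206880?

11:11:09;18

Ten DF minutes hold 17982 frames, so frame 1206880 lies in block 67 (frames 1204794–1222775) with 2086 frames into that block.
The block's first minute is 1800 frames and the rest 1798 each; 2086 frames reaches minute 1, so 67 × 18 + 1 × 2 = 1208 labels have been skipped so far.
Adding those back, label number 1206880 + 1208 = 1208088 at 30 labels/s is 40269 s + 18 f = 11 h 11 min 9 s frame 18, i.e. 11:11:09;18.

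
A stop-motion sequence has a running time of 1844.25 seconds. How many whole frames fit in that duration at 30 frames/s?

Frames = 1844.25 × 30 = 110655/2 ≈ 55327.5000.
Complete frames: 55327.

55327 frames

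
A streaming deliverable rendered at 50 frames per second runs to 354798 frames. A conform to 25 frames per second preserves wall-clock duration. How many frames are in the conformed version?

Target frames = source frames × (target rate / source rate) = 354798 × (25)/(50) = 354798 × 1/2 = 177399.

177399 frames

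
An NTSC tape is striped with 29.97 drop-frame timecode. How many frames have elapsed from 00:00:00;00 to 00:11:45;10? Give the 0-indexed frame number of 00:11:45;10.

21140

As if non-drop at 30 labels/s: (0 × 3600 + 11 × 60 + 45) × 30 + 10 = 21160.
Minute boundaries passed: 11; those not divisible by 10: 11 − 1 = 10; dropped labels = 2 × 10 = 20.
Actual frame index = 21160 − 20 = 21140.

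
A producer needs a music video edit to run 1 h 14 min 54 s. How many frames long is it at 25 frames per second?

112350 frames

1 h 14 min 54 s = 4494 s.
Frames = 4494 × 25 = 112350.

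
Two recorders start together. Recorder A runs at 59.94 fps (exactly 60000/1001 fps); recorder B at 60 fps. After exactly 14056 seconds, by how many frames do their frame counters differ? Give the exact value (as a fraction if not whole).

A emits 60000/1001 × 14056 = 120480000/143 frames; B emits 60 × 14056 = 843360.
Difference = 120480/143 frames (≈ 842.5175); B is ahead of A.

120480/143 frames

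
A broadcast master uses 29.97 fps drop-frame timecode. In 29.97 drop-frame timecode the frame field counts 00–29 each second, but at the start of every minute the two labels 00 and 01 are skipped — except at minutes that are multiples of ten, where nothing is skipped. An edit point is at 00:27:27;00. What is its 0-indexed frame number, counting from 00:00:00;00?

49360

As if non-drop at 30 labels/s: (0 × 3600 + 27 × 60 + 27) × 30 + 0 = 49410.
Minute boundaries passed: 27; those not divisible by 10: 27 − 2 = 25; dropped labels = 2 × 25 = 50.
Actual frame index = 49410 − 50 = 49360.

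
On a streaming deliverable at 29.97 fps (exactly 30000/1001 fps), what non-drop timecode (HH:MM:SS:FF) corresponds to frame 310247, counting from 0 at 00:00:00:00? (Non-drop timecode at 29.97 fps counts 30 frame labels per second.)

310247 ÷ 30 = 10341 full seconds, remainder 17 frames.
10341 s = 2 h 52 min 21 s.
Timecode: 02:52:21:17.

02:52:21:17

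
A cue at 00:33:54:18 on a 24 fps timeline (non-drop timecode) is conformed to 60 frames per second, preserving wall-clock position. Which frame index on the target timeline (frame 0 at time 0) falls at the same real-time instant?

frame 122085

Source frame index: (0×3600 + 33×60 + 54) × 24 + 18 = 48834.
Real time: 48834 / (24) = 8139/4 s.
Target frame: (8139/4) × (60) = 122085.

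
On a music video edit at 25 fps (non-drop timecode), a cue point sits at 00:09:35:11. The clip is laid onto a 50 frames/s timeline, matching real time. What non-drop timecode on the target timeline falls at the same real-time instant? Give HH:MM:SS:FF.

00:09:35:22

Source frame index: (0×3600 + 9×60 + 35) × 25 + 11 = 14386.
Real time: 14386 / (25) = 14386/25 s.
Target frame: (14386/25) × (50) = 28772.
At 50 labels/s: frame 28772 → 00:09:35:22.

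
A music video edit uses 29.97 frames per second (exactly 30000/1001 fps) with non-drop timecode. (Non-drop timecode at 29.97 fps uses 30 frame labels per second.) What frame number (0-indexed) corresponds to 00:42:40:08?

76808

Total seconds to the label: (0 × 3600 + 42 × 60 + 40) = 2560.
Frame index = 2560 × 30 + 8 = 76808.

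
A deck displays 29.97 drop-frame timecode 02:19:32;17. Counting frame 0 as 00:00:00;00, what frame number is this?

Complete 10-minute blocks: 13, each 17982 frames → 233766.
Remaining 9 whole minutes in the current block: 1800 + 8 × 1798 = 16184 frames.
Within the current minute: 32 × 30 + 17 − 2 = 975 (labels ;00/;01 skipped at this minute). Total = 233766 + 16184 + 975 = 250925.

250925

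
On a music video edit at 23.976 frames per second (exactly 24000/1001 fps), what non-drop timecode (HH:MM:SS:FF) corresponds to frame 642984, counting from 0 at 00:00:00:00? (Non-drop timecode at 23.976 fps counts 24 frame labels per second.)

642984 ÷ 24 = 26791 full seconds, remainder 0 frames.
26791 s = 7 h 26 min 31 s.
Timecode: 07:26:31:00.

07:26:31:00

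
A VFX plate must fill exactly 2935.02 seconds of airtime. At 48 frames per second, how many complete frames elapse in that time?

Frames = 2935.02 × 48 = 3522024/25 ≈ 140880.9600.
Complete frames: 140880.

140880 frames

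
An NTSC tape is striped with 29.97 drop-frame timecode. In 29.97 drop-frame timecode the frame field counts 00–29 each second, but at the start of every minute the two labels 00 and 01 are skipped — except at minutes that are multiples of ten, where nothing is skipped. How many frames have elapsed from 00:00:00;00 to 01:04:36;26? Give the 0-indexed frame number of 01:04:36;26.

116190

As if non-drop at 30 labels/s: (1 × 3600 + 4 × 60 + 36) × 30 + 26 = 116306.
Minute boundaries passed: 64; those not divisible by 10: 64 − 6 = 58; dropped labels = 2 × 58 = 116.
Actual frame index = 116306 − 116 = 116190.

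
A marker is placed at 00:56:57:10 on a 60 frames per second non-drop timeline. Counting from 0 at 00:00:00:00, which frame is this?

Total seconds to the label: (0 × 3600 + 56 × 60 + 57) = 3417.
Frame index = 3417 × 60 + 10 = 205030.

frame 205030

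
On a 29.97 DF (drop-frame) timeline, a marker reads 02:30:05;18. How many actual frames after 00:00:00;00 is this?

269898

As if non-drop at 30 labels/s: (2 × 3600 + 30 × 60 + 5) × 30 + 18 = 270168.
Minute boundaries passed: 150; those not divisible by 10: 150 − 15 = 135; dropped labels = 2 × 135 = 270.
Actual frame index = 270168 − 270 = 269898.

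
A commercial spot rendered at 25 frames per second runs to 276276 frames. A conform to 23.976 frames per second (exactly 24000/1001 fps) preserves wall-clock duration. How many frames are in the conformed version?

264960 frames

Target frames = source frames × (target rate / source rate) = 276276 × (24000/1001)/(25) = 276276 × 960/1001 = 264960.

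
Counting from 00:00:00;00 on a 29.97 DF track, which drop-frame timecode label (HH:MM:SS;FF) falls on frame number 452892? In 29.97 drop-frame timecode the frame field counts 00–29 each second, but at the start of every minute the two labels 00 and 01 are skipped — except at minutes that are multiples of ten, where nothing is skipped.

04:11:51;14

Ten DF minutes hold 17982 frames, so frame 452892 lies in block 25 (frames 449550–467531) with 3342 frames into that block.
The block's first minute is 1800 frames and the rest 1798 each; 3342 frames reaches minute 1, so 25 × 18 + 1 × 2 = 452 labels have been skipped so far.
Adding those back, label number 452892 + 452 = 453344 at 30 labels/s is 15111 s + 14 f = 4 h 11 min 51 s frame 14, i.e. 04:11:51;14.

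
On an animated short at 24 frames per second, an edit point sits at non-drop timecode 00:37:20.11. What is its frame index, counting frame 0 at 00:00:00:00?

frame 53771

Total seconds to the label: (0 × 3600 + 37 × 60 + 20) = 2240.
Frame index = 2240 × 24 + 11 = 53771.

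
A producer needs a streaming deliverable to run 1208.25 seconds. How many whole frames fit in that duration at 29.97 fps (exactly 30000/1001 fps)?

Frames = 1208.25 × 30000/1001 = 36247500/1001 ≈ 36211.2887.
Complete frames: 36211.

36211 frames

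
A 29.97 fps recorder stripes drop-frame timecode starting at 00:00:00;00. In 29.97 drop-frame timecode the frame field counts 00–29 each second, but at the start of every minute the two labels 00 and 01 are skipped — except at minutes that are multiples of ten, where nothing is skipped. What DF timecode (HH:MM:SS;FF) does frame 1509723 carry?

Ten DF minutes hold 17982 frames, so frame 1509723 lies in block 83 (frames 1492506–1510487) with 17217 frames into that block.
The block's first minute is 1800 frames and the rest 1798 each; 17217 frames reaches minute 9, so 83 × 18 + 9 × 2 = 1512 labels have been skipped so far.
Adding those back, label number 1509723 + 1512 = 1511235 at 30 labels/s is 50374 s + 15 f = 13 h 59 min 34 s frame 15, i.e. 13:59:34;15.

13:59:34;15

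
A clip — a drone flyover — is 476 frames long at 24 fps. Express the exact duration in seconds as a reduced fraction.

Running time = 476 ÷ (24) = 476 × 1/24 = 119/6 s.

119/6 seconds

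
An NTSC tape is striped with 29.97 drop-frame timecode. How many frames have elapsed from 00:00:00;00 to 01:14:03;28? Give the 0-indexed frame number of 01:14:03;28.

133184

Complete 10-minute blocks: 7, each 17982 frames → 125874.
Remaining 4 whole minutes in the current block: 1800 + 3 × 1798 = 7194 frames.
Within the current minute: 3 × 30 + 28 − 2 = 116 (labels ;00/;01 skipped at this minute). Total = 125874 + 7194 + 116 = 133184.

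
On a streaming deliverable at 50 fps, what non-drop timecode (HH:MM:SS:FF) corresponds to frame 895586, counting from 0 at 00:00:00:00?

04:58:31:36

895586 ÷ 50 = 17911 full seconds, remainder 36 frames.
17911 s = 4 h 58 min 31 s.
Timecode: 04:58:31:36.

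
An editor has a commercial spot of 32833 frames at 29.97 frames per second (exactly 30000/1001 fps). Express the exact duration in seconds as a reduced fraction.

32865833/30000 seconds

Running time = 32833 ÷ (30000/1001) = 32833 × 1001/30000 = 32865833/30000 s.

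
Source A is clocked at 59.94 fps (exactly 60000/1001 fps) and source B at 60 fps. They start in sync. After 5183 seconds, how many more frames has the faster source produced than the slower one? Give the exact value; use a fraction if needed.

310980/1001 frames

A emits 60000/1001 × 5183 = 310980000/1001 frames; B emits 60 × 5183 = 310980.
Difference = 310980/1001 frames (≈ 310.6693); B is ahead of A.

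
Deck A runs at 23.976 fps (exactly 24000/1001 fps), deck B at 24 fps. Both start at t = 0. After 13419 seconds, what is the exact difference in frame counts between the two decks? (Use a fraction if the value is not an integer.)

46008/143 frames

A emits 24000/1001 × 13419 = 46008000/143 frames; B emits 24 × 13419 = 322056.
Difference = 46008/143 frames (≈ 321.7343); B is ahead of A.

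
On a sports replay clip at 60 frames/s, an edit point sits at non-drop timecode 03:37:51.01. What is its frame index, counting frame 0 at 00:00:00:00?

Total seconds to the label: (3 × 3600 + 37 × 60 + 51) = 13071.
Frame index = 13071 × 60 + 1 = 784261.

784261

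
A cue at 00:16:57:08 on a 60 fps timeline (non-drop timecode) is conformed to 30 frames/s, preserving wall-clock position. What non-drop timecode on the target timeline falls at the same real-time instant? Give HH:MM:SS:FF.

00:16:57:04

Source frame index: (0×3600 + 16×60 + 57) × 60 + 8 = 61028.
Real time: 61028 / (60) = 15257/15 s.
Target frame: (15257/15) × (30) = 30514.
At 30 labels/s: frame 30514 → 00:16:57:04.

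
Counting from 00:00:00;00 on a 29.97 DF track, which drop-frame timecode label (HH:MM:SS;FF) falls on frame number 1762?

Ten DF minutes hold 17982 frames, so frame 1762 lies in block 0 (frames 0–17981) with 1762 frames into that block.
The block's first minute is 1800 frames and the rest 1798 each; 1762 frames reaches minute 0, so 0 × 18 + 0 × 2 = 0 labels have been skipped so far.
Adding those back, label number 1762 + 0 = 1762 at 30 labels/s is 58 s + 22 f = 0 h 0 min 58 s frame 22, i.e. 00:00:58;22.

00:00:58;22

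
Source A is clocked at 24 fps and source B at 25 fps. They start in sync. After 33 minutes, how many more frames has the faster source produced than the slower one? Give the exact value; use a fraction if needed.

1980 frames

33 min = 1980 s.
A emits 24 × 1980 = 47520 frames; B emits 25 × 1980 = 49500.
Difference = 1980 frames; B is ahead of A.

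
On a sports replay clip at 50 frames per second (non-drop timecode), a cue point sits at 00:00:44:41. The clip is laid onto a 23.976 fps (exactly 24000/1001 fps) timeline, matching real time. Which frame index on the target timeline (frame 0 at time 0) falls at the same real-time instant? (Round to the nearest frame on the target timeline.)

Source frame index: (0×3600 + 0×60 + 44) × 50 + 41 = 2241.
Real time: 2241 / (50) = 2241/50 s.
Target frame: (2241/50) × (24000/1001) = 1075680/1001 ≈ 1074.605 → 1075.

frame 1075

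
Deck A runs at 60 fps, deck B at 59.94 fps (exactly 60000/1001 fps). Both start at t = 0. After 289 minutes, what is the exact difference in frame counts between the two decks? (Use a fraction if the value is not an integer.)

1040400/1001 frames

289 min = 17340 s.
A emits 60 × 17340 = 1040400 frames; B emits 60000/1001 × 17340 = 1040400000/1001.
Difference = 1040400/1001 frames (≈ 1039.3606); B is behind A.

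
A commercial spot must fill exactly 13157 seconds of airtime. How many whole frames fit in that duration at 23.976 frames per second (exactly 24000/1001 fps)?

Frames = 13157 × 24000/1001 = 315768000/1001 ≈ 315452.5475.
Complete frames: 315452.

315452 frames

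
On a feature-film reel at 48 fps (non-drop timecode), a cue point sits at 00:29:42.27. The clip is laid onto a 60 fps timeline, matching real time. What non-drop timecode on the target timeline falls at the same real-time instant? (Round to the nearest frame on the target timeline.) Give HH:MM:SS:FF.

00:29:42:34

Source frame index: (0×3600 + 29×60 + 42) × 48 + 27 = 85563.
Real time: 85563 / (48) = 28521/16 s.
Target frame: (28521/16) × (60) = 427815/4 ≈ 106953.750 → 106954.
At 60 labels/s: frame 106954 → 00:29:42:34.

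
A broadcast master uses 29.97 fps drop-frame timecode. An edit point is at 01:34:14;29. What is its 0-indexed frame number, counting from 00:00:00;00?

Complete 10-minute blocks: 9, each 17982 frames → 161838.
Remaining 4 whole minutes in the current block: 1800 + 3 × 1798 = 7194 frames.
Within the current minute: 14 × 30 + 29 − 2 = 447 (labels ;00/;01 skipped at this minute). Total = 161838 + 7194 + 447 = 169479.

169479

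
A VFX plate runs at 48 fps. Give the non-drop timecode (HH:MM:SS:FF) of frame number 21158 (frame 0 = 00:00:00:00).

21158 ÷ 48 = 440 full seconds, remainder 38 frames.
440 s = 0 h 7 min 20 s.
Timecode: 00:07:20:38.

00:07:20:38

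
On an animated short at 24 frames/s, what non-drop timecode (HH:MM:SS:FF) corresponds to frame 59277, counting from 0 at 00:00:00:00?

59277 ÷ 24 = 2469 full seconds, remainder 21 frames.
2469 s = 0 h 41 min 9 s.
Timecode: 00:41:09:21.

00:41:09:21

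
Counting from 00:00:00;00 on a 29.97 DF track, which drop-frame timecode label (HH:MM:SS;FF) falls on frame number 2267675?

21:01:04;25

Each 10-minute DF block holds 10 × 60 × 30 − 9 × 2 = 17982 frames. 2267675 ÷ 17982 → 126 full blocks, remainder 1943.
Within the partial block the first minute is 1800 frames and each further minute 1798, so 1 further minute boundary passed. Total skipped labels = 18 × 126 + 2 × 1 = 2270.
Non-drop label index = 2267675 + 2270 = 2269945; at 30 labels/s that is 21:01:04:25, i.e. DF 21:01:04;25.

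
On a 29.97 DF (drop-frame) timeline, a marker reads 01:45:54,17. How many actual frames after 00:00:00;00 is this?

190447

Complete 10-minute blocks: 10, each 17982 frames → 179820.
Remaining 5 whole minutes in the current block: 1800 + 4 × 1798 = 8992 frames.
Within the current minute: 54 × 30 + 17 − 2 = 1635 (labels ;00/;01 skipped at this minute). Total = 179820 + 8992 + 1635 = 190447.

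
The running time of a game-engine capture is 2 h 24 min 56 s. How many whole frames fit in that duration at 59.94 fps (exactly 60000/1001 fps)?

521238 frames

2 h 24 min 56 s = 8696 s.
Frames = 8696 × 60000/1001 = 521760000/1001 ≈ 521238.7612.
Complete frames: 521238.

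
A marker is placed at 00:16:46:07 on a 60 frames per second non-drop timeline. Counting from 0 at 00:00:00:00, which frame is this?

frame 60367

Total seconds to the label: (0 × 3600 + 16 × 60 + 46) = 1006.
Frame index = 1006 × 60 + 7 = 60367.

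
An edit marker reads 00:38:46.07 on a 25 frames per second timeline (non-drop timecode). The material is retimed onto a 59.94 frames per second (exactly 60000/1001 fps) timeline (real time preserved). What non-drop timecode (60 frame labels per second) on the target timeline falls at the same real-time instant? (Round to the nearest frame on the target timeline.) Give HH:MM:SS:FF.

Source frame index: (0×3600 + 38×60 + 46) × 25 + 7 = 58157.
Real time: 58157 / (25) = 58157/25 s.
Target frame: (58157/25) × (60000/1001) = 12688800/91 ≈ 139437.363 → 139437.
At 60 labels/s: frame 139437 → 00:38:43:57.

00:38:43:57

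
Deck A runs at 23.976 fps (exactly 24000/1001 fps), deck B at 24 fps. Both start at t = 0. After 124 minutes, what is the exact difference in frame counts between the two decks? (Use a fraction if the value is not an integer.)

178560/1001 frames

124 min = 7440 s.
A emits 24000/1001 × 7440 = 178560000/1001 frames; B emits 24 × 7440 = 178560.
Difference = 178560/1001 frames (≈ 178.3816); B is ahead of A.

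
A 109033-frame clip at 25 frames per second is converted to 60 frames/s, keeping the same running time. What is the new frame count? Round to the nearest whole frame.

261679 frames

Frames at target rate = 109033 × (60) / (25) = 1308396/5 ≈ 261679.200.
Nearest whole frame: 261679.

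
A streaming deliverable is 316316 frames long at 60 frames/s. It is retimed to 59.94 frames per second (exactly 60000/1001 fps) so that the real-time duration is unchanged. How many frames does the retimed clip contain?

316000 frames

Target frames = source frames × (target rate / source rate) = 316316 × (60000/1001)/(60) = 316316 × 1000/1001 = 316000.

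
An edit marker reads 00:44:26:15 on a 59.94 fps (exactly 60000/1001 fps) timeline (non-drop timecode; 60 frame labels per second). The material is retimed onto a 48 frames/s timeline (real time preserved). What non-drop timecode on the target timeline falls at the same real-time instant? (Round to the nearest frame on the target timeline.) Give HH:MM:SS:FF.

Source frame index: (0×3600 + 44×60 + 26) × 60 + 15 = 159975.
Real time: 159975 / (60000/1001) = 2135133/800 s.
Target frame: (2135133/800) × (48) = 6405399/50 ≈ 128107.980 → 128108.
At 48 labels/s: frame 128108 → 00:44:28:44.

00:44:28:44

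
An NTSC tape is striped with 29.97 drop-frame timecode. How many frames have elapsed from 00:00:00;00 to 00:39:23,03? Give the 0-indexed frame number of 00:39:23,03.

70821

As if non-drop at 30 labels/s: (0 × 3600 + 39 × 60 + 23) × 30 + 3 = 70893.
Minute boundaries passed: 39; those not divisible by 10: 39 − 3 = 36; dropped labels = 2 × 36 = 72.
Actual frame index = 70893 − 72 = 70821.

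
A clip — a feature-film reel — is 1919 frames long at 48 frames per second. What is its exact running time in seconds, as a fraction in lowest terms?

Running time = 1919 ÷ (48) = 1919 × 1/48 = 1919/48 s.

1919/48 seconds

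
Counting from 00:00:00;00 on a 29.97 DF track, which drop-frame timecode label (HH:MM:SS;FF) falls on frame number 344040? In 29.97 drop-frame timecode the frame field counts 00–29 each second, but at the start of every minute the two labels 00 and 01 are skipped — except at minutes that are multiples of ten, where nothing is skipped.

03:11:19;14

Each 10-minute DF block holds 10 × 60 × 30 − 9 × 2 = 17982 frames. 344040 ÷ 17982 → 19 full blocks, remainder 2382.
Within the partial block the first minute is 1800 frames and each further minute 1798, so 1 further minute boundary passed. Total skipped labels = 18 × 19 + 2 × 1 = 344.
Non-drop label index = 344040 + 344 = 344384; at 30 labels/s that is 03:11:19:14, i.e. DF 03:11:19;14.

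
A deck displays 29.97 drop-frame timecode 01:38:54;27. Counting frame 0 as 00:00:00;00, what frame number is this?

Complete 10-minute blocks: 9, each 17982 frames → 161838.
Remaining 8 whole minutes in the current block: 1800 + 7 × 1798 = 14386 frames.
Within the current minute: 54 × 30 + 27 − 2 = 1645 (labels ;00/;01 skipped at this minute). Total = 161838 + 14386 + 1645 = 177869.

177869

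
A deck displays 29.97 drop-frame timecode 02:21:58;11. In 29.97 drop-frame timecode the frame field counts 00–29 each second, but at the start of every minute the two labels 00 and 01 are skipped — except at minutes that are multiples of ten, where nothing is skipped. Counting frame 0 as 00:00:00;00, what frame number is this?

As if non-drop at 30 labels/s: (2 × 3600 + 21 × 60 + 58) × 30 + 11 = 255551.
Minute boundaries passed: 141; those not divisible by 10: 141 − 14 = 127; dropped labels = 2 × 127 = 254.
Actual frame index = 255551 − 254 = 255297.

255297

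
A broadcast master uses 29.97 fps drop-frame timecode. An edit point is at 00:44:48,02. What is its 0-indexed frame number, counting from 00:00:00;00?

As if non-drop at 30 labels/s: (0 × 3600 + 44 × 60 + 48) × 30 + 2 = 80642.
Minute boundaries passed: 44; those not divisible by 10: 44 − 4 = 40; dropped labels = 2 × 40 = 80.
Actual frame index = 80642 − 80 = 80562.

80562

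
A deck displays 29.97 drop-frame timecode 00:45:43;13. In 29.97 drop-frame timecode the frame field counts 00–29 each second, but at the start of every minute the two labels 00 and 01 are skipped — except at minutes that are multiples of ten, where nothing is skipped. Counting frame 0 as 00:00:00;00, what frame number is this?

82221

As if non-drop at 30 labels/s: (0 × 3600 + 45 × 60 + 43) × 30 + 13 = 82303.
Minute boundaries passed: 45; those not divisible by 10: 45 − 4 = 41; dropped labels = 2 × 41 = 82.
Actual frame index = 82303 − 82 = 82221.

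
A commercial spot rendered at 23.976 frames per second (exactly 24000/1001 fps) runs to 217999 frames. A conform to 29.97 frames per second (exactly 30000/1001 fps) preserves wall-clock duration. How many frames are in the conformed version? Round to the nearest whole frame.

272499 frames

Frames at target rate = 217999 × (30000/1001) / (24000/1001) = 1089995/4 ≈ 272498.750.
Nearest whole frame: 272499.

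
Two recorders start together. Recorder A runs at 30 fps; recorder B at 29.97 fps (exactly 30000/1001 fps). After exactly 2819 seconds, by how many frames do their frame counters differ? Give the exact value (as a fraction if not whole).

A emits 30 × 2819 = 84570 frames; B emits 30000/1001 × 2819 = 84570000/1001.
Difference = 84570/1001 frames (≈ 84.4855); B is behind A.

84570/1001 frames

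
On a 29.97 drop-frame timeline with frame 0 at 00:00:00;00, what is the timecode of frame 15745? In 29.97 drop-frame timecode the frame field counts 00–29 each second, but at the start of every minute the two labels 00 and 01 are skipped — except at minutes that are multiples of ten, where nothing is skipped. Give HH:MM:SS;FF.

00:08:45;11

Each 10-minute DF block holds 10 × 60 × 30 − 9 × 2 = 17982 frames. 15745 ÷ 17982 → 0 full blocks, remainder 15745.
Within the partial block the first minute is 1800 frames and each further minute 1798, so 8 further minute boundaries passed. Total skipped labels = 18 × 0 + 2 × 8 = 16.
Non-drop label index = 15745 + 16 = 15761; at 30 labels/s that is 00:08:45:11, i.e. DF 00:08:45;11.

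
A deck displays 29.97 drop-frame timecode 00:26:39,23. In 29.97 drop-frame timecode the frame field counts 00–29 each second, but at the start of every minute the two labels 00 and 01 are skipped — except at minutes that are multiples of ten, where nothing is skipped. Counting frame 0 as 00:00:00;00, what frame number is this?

47945

As if non-drop at 30 labels/s: (0 × 3600 + 26 × 60 + 39) × 30 + 23 = 47993.
Minute boundaries passed: 26; those not divisible by 10: 26 − 2 = 24; dropped labels = 2 × 24 = 48.
Actual frame index = 47993 − 48 = 47945.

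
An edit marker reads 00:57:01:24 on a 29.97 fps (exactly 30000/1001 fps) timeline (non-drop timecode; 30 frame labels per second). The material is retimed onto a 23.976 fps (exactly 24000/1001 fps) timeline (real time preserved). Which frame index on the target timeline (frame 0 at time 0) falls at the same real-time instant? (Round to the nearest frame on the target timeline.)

frame 82123

Source frame index: (0×3600 + 57×60 + 1) × 30 + 24 = 102654.
Real time: 102654 / (30000/1001) = 17126109/5000 s.
Target frame: (17126109/5000) × (24000/1001) = 410616/5 ≈ 82123.200 → 82123.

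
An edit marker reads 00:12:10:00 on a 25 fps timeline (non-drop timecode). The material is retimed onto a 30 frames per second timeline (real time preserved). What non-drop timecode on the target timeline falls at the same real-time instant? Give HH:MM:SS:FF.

Source frame index: (0×3600 + 12×60 + 10) × 25 + 0 = 18250.
Real time: 18250 / (25) = 730 s.
Target frame: (730) × (30) = 21900.
At 30 labels/s: frame 21900 → 00:12:10:00.

00:12:10:00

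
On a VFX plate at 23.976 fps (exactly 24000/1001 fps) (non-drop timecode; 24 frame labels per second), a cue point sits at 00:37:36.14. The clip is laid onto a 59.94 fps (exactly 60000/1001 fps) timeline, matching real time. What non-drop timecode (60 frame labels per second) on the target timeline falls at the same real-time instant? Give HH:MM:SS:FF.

00:37:36:35

Source frame index: (0×3600 + 37×60 + 36) × 24 + 14 = 54158.
Real time: 54158 / (24000/1001) = 27106079/12000 s.
Target frame: (27106079/12000) × (60000/1001) = 135395.
At 60 labels/s: frame 135395 → 00:37:36:35.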